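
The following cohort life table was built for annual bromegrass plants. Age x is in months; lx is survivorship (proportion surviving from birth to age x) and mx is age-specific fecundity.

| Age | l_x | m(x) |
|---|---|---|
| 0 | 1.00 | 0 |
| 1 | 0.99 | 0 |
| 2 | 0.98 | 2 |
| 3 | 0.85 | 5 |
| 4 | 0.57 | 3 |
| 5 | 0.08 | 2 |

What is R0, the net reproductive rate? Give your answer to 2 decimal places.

lx·mx by age: 0, 0, 1.96, 4.25, 1.71, 0.16
R0 = Σ lx·mx = 8.08 → 8.08

8.08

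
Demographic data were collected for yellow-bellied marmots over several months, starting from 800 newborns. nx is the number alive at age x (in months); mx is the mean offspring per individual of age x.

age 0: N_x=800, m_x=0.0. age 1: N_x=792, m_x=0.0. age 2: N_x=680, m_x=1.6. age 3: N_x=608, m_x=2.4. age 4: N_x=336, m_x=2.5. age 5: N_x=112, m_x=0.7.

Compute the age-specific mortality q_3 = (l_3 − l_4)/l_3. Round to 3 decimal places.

0.447

lx = nx/n0 = nx/800: 1, 0.99, 0.85, 0.76, 0.42, 0.14
q_3 = (l_3 − l_4) / l_3 = (0.76 − 0.42) / 0.76
     = 0.34 / 0.76 = 0.447368… → 0.447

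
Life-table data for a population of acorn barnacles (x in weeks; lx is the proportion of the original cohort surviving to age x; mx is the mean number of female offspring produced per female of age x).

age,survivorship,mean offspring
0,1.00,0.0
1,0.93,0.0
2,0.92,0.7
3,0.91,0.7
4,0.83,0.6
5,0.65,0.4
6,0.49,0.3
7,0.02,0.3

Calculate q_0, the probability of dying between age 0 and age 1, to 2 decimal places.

0.07

q_0 = (l_0 − l_1) / l_0 = (1 − 0.93) / 1
     = 0.07 / 1 = 0.07 → 0.07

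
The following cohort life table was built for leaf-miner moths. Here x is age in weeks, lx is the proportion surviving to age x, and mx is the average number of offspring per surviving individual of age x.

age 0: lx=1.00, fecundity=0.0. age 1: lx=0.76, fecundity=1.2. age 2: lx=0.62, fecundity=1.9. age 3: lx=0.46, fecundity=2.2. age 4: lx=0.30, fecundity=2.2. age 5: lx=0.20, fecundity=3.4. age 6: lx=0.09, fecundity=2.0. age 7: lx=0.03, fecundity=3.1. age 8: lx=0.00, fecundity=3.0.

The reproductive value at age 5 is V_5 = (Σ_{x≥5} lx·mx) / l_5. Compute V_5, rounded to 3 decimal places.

lx·mx for x ≥ 5: 0.68, 0.18, 0.093, 0 → sum = 0.953
V_5 = 0.953 / l_5 = 0.953 / 0.2 = 4.765 → 4.765

4.765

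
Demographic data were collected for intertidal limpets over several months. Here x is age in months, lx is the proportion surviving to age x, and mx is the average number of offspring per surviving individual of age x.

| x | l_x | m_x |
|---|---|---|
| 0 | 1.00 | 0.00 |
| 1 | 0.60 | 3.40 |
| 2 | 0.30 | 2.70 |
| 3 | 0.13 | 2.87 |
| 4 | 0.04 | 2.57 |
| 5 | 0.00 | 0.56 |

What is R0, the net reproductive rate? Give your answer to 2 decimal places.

lx·mx by age: 0, 2.04, 0.81, 0.3731, 0.1028, 0
R0 = Σ lx·mx = 3.3259 → 3.33

3.33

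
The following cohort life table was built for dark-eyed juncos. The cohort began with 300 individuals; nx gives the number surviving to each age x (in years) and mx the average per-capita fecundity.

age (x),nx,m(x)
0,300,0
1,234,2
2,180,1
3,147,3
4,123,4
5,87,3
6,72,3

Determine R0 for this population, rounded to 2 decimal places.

6.86

lx = nx/n0 = nx/300: 1, 0.78, 0.6, 0.49, 0.41, 0.29, 0.24
lx·mx by age: 0, 1.56, 0.6, 1.47, 1.64, 0.87, 0.72
R0 = Σ lx·mx = 6.86 → 6.86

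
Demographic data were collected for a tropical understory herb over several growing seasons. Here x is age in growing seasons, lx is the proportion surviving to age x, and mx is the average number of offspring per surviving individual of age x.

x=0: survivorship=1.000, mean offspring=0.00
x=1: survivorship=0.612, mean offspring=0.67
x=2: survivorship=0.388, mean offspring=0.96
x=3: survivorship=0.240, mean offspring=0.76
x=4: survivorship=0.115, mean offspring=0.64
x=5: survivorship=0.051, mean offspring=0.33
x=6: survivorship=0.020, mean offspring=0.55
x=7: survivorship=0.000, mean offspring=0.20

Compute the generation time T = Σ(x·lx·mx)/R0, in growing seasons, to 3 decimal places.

2.013

lx·mx: 0, 0.41004, 0.37248, 0.1824, 0.0736, 0.01683, 0.011, 0 → R0 = 1.06635
x·lx·mx: 0, 0.41004, 0.74496, 0.5472, 0.2944, 0.08415, 0.066, 0 → Σ = 2.14675
T = 2.14675 / 1.06635 = 2.013176… → 2.013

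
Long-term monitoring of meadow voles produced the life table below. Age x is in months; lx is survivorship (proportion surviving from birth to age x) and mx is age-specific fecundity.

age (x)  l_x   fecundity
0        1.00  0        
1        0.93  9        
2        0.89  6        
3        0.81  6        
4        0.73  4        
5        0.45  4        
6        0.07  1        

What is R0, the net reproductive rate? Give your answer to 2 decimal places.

lx·mx by age: 0, 8.37, 5.34, 4.86, 2.92, 1.8, 0.07
R0 = Σ lx·mx = 23.36 → 23.36

23.36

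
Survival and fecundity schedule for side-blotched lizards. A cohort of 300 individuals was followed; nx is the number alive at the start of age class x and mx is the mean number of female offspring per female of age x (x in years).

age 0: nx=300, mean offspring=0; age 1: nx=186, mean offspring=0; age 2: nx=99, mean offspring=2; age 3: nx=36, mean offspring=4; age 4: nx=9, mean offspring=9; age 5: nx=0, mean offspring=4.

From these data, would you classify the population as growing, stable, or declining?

growing

lx = nx/n0 = nx/300: 1, 0.62, 0.33, 0.12, 0.03, 0
R0 = Σ lx·mx = 0 + 0 + 0.66 + 0.48 + 0.27 + 0 = 1.41
R0 > 1, so the population is growing.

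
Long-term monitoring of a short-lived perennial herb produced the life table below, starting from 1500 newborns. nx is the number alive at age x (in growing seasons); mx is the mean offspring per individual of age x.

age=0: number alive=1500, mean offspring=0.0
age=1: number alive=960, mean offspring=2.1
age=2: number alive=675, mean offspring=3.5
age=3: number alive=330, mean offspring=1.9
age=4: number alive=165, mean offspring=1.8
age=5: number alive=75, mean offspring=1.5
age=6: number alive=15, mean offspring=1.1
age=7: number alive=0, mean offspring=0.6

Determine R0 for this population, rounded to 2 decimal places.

lx = nx/n0 = nx/1500: 1, 0.64, 0.45, 0.22, 0.11, 0.05, 0.01, 0
lx·mx by age: 0, 1.344, 1.575, 0.418, 0.198, 0.075, 0.011, 0
R0 = Σ lx·mx = 3.621 → 3.62

3.62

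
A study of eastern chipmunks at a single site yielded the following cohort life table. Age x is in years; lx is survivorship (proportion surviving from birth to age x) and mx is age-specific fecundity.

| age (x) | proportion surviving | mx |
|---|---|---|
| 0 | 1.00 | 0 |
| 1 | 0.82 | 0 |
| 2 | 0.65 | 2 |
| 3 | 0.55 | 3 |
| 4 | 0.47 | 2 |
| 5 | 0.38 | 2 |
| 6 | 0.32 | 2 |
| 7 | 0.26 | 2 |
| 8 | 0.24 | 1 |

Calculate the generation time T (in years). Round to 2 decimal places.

lx·mx: 0, 0, 1.3, 1.65, 0.94, 0.76, 0.64, 0.52, 0.24 → R0 = 6.05
x·lx·mx: 0, 0, 2.6, 4.95, 3.76, 3.8, 3.84, 3.64, 1.92 → Σ = 24.51
T = 24.51 / 6.05 = 4.05124… → 4.05

4.05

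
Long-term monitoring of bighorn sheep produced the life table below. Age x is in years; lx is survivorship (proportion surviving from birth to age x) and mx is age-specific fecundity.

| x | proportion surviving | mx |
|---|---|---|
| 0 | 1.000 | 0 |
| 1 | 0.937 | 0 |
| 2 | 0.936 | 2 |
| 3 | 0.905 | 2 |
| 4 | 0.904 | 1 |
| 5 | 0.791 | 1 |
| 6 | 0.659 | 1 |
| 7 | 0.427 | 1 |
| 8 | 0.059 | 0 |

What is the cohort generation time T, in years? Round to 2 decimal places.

3.67

lx·mx: 0, 0, 1.872, 1.81, 0.904, 0.791, 0.659, 0.427, 0 → R0 = 6.463
x·lx·mx: 0, 0, 3.744, 5.43, 3.616, 3.955, 3.954, 2.989, 0 → Σ = 23.688
T = 23.688 / 6.463 = 3.665171… → 3.67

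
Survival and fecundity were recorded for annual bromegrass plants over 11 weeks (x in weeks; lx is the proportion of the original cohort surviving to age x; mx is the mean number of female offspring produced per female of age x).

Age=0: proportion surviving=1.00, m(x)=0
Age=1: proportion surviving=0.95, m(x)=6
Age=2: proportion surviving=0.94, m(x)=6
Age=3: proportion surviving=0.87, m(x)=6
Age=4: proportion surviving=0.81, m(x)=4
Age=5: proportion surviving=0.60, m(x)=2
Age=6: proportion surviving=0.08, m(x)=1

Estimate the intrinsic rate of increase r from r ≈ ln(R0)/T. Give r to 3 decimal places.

R0 = Σ lx·mx = 0 + 5.7 + 5.64 + 5.22 + 3.24 + 1.2 + 0.08 = 21.08
Σ x·lx·mx = 52.08; T = 52.08/21.08 = 2.47059…
r ≈ ln(R0)/T = ln(21.08)/2.47059… = 1.23385… → 1.234

1.234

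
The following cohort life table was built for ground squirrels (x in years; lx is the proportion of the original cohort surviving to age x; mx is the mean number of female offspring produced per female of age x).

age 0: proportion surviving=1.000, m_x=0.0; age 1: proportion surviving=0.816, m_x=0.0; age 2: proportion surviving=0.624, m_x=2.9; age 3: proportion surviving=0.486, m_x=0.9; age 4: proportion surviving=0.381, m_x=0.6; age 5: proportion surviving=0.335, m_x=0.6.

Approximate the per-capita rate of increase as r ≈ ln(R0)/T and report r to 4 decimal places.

0.3847

R0 = Σ lx·mx = 0 + 0 + 1.8096 + 0.4374 + 0.2286 + 0.201 = 2.6766
Σ x·lx·mx = 6.8508; T = 6.8508/2.6766 = 2.55952…
r ≈ ln(R0)/T = ln(2.6766)/2.55952… = 0.384662… → 0.3847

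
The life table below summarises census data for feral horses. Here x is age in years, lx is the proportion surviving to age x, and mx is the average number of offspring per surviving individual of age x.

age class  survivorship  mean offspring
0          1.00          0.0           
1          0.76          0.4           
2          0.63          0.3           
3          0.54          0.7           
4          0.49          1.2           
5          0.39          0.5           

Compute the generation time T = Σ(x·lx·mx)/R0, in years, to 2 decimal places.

lx·mx: 0, 0.304, 0.189, 0.378, 0.588, 0.195 → R0 = 1.654
x·lx·mx: 0, 0.304, 0.378, 1.134, 2.352, 0.975 → Σ = 5.143
T = 5.143 / 1.654 = 3.109432… → 3.11

3.11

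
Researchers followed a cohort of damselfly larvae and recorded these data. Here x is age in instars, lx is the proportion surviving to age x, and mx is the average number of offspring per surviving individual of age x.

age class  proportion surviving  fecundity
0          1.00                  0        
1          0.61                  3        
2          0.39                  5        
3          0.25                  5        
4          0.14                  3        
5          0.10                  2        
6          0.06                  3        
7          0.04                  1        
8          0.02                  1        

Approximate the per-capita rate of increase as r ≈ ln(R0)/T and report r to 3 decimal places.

0.763

R0 = Σ lx·mx = 0 + 1.83 + 1.95 + 1.25 + 0.42 + 0.2 + 0.18 + 0.04 + 0.02 = 5.89
Σ x·lx·mx = 13.68; T = 13.68/5.89 = 2.32258…
r ≈ ln(R0)/T = ln(5.89)/2.32258… = 0.76349… → 0.763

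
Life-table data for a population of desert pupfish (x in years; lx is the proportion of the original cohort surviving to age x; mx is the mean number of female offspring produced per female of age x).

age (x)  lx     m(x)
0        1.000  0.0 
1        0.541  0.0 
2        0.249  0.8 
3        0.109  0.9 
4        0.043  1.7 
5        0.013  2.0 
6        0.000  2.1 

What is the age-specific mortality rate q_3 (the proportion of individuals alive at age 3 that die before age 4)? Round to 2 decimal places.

0.61

q_3 = (l_3 − l_4) / l_3 = (0.109 − 0.043) / 0.109
     = 0.066 / 0.109 = 0.605505… → 0.61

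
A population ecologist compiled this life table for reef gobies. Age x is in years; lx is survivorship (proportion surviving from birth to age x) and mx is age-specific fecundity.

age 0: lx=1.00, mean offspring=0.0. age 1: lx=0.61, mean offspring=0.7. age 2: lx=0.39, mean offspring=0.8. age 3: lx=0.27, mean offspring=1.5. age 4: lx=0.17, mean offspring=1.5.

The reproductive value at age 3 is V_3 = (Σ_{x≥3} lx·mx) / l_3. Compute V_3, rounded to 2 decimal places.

lx·mx for x ≥ 3: 0.405, 0.255 → sum = 0.66
V_3 = 0.66 / l_3 = 0.66 / 0.27 = 2.444444… → 2.44

2.44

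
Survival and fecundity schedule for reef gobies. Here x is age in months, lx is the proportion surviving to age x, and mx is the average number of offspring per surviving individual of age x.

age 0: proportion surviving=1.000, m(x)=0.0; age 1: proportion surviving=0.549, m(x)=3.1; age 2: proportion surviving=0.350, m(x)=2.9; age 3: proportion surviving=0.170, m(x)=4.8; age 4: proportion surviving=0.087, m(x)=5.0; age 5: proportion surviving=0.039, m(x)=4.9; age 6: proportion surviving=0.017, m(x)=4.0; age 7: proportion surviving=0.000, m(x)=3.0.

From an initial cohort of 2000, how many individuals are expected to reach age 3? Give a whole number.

340

Expected survivors = N0 · l_3 = 2000 × 0.170 = 340 → 340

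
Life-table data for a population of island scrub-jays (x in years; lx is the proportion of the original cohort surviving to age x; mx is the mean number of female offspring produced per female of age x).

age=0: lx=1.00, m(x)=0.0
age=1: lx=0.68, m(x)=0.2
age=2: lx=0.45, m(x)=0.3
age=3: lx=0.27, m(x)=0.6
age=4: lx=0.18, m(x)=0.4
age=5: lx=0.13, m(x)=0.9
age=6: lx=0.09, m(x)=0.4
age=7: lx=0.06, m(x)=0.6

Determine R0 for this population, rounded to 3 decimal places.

lx·mx by age: 0, 0.136, 0.135, 0.162, 0.072, 0.117, 0.036, 0.036
R0 = Σ lx·mx = 0.694 → 0.694

0.694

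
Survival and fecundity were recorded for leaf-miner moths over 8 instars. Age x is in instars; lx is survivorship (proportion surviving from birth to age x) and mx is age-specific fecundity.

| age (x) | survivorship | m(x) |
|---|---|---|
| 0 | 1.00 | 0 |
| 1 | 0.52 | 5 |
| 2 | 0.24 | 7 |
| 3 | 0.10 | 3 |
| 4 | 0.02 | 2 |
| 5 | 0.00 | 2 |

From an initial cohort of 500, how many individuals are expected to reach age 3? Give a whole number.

Expected survivors = N0 · l_3 = 500 × 0.10 = 50 → 50

50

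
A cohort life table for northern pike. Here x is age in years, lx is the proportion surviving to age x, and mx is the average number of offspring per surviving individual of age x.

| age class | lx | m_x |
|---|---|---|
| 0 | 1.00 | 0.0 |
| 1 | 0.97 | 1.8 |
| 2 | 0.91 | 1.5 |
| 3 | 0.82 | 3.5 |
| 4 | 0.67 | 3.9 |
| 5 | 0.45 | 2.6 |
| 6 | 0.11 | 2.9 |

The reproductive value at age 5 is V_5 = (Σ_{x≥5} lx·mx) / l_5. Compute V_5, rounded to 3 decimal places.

3.309

lx·mx for x ≥ 5: 1.17, 0.319 → sum = 1.489
V_5 = 1.489 / l_5 = 1.489 / 0.45 = 3.308889… → 3.309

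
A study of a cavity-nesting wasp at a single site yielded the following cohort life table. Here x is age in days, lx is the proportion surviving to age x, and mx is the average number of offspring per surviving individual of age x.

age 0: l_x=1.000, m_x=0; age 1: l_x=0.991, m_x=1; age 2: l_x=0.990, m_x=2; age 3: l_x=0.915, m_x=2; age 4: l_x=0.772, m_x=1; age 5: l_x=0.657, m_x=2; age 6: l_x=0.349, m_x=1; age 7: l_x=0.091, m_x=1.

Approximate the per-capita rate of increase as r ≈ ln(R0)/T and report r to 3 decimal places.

R0 = Σ lx·mx = 0 + 0.991 + 1.98 + 1.83 + 0.772 + 1.314 + 0.349 + 0.091 = 7.327
Σ x·lx·mx = 22.83; T = 22.83/7.327 = 3.11587…
r ≈ ln(R0)/T = ln(7.327)/3.11587… = 0.63917… → 0.639

0.639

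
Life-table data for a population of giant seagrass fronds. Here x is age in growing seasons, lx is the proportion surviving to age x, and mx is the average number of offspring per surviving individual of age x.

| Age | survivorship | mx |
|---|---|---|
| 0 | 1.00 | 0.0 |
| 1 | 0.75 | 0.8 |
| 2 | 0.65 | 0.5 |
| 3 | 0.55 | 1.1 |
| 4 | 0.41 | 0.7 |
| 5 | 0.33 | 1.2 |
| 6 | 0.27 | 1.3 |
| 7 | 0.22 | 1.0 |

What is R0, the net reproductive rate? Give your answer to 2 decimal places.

lx·mx by age: 0, 0.6, 0.325, 0.605, 0.287, 0.396, 0.351, 0.22
R0 = Σ lx·mx = 2.784 → 2.78

2.78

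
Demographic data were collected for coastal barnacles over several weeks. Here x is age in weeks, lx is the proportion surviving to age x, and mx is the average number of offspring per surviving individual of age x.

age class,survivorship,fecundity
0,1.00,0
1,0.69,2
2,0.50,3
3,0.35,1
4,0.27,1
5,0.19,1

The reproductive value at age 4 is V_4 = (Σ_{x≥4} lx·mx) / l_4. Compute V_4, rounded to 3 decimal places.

lx·mx for x ≥ 4: 0.27, 0.19 → sum = 0.46
V_4 = 0.46 / l_4 = 0.46 / 0.27 = 1.703704… → 1.704

1.704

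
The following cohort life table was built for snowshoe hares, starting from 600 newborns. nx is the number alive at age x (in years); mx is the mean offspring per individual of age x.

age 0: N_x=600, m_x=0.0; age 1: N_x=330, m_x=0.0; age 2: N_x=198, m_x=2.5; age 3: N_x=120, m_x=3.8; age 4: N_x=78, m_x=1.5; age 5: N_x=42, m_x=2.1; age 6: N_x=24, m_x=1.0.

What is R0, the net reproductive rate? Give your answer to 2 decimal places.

lx = nx/n0 = nx/600: 1, 0.55, 0.33, 0.2, 0.13, 0.07, 0.04
lx·mx by age: 0, 0, 0.825, 0.76, 0.195, 0.147, 0.04
R0 = Σ lx·mx = 1.967 → 1.97

1.97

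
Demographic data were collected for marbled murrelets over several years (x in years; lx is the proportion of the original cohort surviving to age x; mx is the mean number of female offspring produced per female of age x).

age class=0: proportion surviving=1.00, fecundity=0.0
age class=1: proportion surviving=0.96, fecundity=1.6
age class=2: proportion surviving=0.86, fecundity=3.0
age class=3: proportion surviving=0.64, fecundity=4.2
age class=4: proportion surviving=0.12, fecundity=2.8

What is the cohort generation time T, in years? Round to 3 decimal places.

lx·mx: 0, 1.536, 2.58, 2.688, 0.336 → R0 = 7.14
x·lx·mx: 0, 1.536, 5.16, 8.064, 1.344 → Σ = 16.104
T = 16.104 / 7.14 = 2.255462… → 2.255

2.255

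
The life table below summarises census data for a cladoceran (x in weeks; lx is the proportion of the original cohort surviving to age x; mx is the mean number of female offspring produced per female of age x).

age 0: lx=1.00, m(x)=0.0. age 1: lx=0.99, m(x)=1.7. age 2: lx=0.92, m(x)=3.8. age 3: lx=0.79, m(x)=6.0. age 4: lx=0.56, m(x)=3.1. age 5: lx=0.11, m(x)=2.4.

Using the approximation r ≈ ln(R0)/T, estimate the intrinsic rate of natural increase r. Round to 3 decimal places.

R0 = Σ lx·mx = 0 + 1.683 + 3.496 + 4.74 + 1.736 + 0.264 = 11.919
Σ x·lx·mx = 31.159; T = 31.159/11.919 = 2.61423…
r ≈ ln(R0)/T = ln(11.919)/2.61423… = 0.94794… → 0.948

0.948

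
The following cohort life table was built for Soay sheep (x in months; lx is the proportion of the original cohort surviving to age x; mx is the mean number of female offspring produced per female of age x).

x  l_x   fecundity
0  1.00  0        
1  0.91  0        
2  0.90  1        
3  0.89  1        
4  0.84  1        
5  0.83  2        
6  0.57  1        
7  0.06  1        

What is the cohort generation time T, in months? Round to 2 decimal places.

4.06

lx·mx: 0, 0, 0.9, 0.89, 0.84, 1.66, 0.57, 0.06 → R0 = 4.92
x·lx·mx: 0, 0, 1.8, 2.67, 3.36, 8.3, 3.42, 0.42 → Σ = 19.97
T = 19.97 / 4.92 = 4.058943… → 4.06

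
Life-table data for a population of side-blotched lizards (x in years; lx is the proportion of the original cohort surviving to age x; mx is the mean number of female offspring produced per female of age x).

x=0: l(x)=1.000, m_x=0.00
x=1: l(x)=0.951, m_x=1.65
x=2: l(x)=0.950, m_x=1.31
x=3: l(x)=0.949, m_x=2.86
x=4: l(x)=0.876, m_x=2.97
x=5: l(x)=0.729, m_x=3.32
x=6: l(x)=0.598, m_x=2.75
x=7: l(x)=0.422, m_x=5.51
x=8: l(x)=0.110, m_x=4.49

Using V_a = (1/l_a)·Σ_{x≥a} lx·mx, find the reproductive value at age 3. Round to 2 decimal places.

lx·mx for x ≥ 3: 2.71414, 2.60172, 2.42028, 1.6445, 2.32522, 0.4939 → sum = 12.19976
V_3 = 12.19976 / l_3 = 12.19976 / 0.949 = 12.855385… → 12.86

12.86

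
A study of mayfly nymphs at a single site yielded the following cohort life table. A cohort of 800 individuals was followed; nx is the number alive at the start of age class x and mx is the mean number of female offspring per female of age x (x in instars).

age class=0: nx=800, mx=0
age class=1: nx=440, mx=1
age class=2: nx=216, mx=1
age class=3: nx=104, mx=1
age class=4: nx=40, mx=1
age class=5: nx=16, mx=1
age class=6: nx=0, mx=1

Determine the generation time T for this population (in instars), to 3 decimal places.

1.745

lx = nx/n0 = nx/800: 1, 0.55, 0.27, 0.13, 0.05, 0.02, 0
lx·mx: 0, 0.55, 0.27, 0.13, 0.05, 0.02, 0 → R0 = 1.02
x·lx·mx: 0, 0.55, 0.54, 0.39, 0.2, 0.1, 0 → Σ = 1.78
T = 1.78 / 1.02 = 1.745098… → 1.745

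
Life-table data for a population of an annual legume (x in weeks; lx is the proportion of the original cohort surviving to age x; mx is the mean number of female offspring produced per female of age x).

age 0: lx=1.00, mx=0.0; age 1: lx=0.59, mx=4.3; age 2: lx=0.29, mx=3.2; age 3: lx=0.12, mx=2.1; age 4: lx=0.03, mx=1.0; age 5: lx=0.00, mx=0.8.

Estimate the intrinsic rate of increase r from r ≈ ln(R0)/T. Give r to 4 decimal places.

0.9394

R0 = Σ lx·mx = 0 + 2.537 + 0.928 + 0.252 + 0.03 + 0 = 3.747
Σ x·lx·mx = 5.269; T = 5.269/3.747 = 1.40619…
r ≈ ln(R0)/T = ln(3.747)/1.40619… = 0.939385… → 0.9394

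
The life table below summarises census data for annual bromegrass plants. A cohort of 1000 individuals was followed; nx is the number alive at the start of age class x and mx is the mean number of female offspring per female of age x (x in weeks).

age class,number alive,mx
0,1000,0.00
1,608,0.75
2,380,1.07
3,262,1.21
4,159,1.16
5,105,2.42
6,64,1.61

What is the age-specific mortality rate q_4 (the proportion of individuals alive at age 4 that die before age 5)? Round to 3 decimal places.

lx = nx/n0 = nx/1000: 1, 0.608, 0.38, 0.262, 0.159, 0.105, 0.064
q_4 = (l_4 − l_5) / l_4 = (0.159 − 0.105) / 0.159
     = 0.054 / 0.159 = 0.339623… → 0.340

0.340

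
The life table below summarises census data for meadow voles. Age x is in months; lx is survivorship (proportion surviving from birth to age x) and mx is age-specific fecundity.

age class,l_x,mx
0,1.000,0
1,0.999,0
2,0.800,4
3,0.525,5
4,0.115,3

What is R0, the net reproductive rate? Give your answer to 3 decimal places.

6.170

lx·mx by age: 0, 0, 3.2, 2.625, 0.345
R0 = Σ lx·mx = 6.17 → 6.170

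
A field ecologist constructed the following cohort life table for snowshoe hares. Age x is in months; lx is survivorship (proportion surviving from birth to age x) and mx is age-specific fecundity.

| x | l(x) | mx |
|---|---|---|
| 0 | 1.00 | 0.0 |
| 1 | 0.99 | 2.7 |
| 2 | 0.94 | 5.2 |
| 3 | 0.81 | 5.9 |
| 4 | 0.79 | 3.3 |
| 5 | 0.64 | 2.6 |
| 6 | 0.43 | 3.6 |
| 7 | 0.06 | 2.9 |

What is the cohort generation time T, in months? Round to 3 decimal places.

3.057

lx·mx: 0, 2.673, 4.888, 4.779, 2.607, 1.664, 1.548, 0.174 → R0 = 18.333
x·lx·mx: 0, 2.673, 9.776, 14.337, 10.428, 8.32, 9.288, 1.218 → Σ = 56.04
T = 56.04 / 18.333 = 3.056783… → 3.057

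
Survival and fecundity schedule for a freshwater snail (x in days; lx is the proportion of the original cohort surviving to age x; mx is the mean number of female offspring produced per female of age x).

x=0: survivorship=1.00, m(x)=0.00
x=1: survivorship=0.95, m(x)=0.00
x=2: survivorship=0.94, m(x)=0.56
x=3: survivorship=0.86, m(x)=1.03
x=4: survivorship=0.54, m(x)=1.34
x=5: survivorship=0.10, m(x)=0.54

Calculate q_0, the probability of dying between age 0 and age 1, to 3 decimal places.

q_0 = (l_0 − l_1) / l_0 = (1 − 0.95) / 1
     = 0.05 / 1 = 0.05 → 0.050

0.050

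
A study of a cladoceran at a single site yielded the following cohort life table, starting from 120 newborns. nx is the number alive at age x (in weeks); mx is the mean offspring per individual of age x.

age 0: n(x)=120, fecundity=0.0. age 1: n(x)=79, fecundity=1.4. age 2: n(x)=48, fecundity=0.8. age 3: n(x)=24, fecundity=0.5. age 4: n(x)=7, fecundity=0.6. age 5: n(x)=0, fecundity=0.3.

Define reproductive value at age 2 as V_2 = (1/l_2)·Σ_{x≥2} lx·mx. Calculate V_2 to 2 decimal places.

lx = nx/n0 = nx/120: 1, 0.65833…, 0.4, 0.2, 0.05833…, 0
lx·mx for x ≥ 2: 0.32, 0.1, 0.035…, 0 → sum = 0.455…
V_2 = 0.455… / l_2 = 0.455… / 0.4 = 1.1375… → 1.14

1.14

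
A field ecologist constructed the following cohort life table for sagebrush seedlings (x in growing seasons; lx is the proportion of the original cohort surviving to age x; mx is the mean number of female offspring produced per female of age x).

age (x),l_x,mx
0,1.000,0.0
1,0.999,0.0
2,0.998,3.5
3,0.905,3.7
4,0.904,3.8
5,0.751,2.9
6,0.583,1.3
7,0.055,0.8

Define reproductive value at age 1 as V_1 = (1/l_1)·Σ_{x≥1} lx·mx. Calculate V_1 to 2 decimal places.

lx·mx for x ≥ 1: 0, 3.493, 3.3485, 3.4352, 2.1779, 0.7579, 0.044 → sum = 13.2565
V_1 = 13.2565 / l_1 = 13.2565 / 0.999 = 13.26977… → 13.27

13.27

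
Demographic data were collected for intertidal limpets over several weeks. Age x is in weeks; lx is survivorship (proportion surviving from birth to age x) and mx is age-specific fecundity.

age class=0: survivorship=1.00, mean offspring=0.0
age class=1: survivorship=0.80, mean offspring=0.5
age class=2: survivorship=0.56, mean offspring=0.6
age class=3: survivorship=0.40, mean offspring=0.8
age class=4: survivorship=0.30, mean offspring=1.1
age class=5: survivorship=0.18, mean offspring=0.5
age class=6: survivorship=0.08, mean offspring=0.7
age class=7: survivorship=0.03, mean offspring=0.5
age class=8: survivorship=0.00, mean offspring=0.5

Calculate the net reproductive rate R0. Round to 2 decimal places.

1.55

lx·mx by age: 0, 0.4, 0.336, 0.32, 0.33, 0.09, 0.056, 0.015, 0
R0 = Σ lx·mx = 1.547 → 1.55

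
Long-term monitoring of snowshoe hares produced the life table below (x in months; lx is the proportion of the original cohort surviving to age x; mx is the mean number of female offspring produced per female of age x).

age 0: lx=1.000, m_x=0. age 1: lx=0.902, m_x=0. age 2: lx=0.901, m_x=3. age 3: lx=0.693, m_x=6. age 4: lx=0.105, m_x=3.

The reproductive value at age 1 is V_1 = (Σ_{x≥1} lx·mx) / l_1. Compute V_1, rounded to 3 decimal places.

lx·mx for x ≥ 1: 0, 2.703, 4.158, 0.315 → sum = 7.176
V_1 = 7.176 / l_1 = 7.176 / 0.902 = 7.955654… → 7.956

7.956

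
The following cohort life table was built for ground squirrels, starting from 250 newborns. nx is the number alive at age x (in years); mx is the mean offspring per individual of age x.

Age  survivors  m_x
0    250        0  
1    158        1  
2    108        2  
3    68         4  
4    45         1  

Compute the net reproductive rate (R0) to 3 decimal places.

2.764

lx = nx/n0 = nx/250: 1, 0.632, 0.432, 0.272, 0.18
lx·mx by age: 0, 0.632, 0.864, 1.088, 0.18
R0 = Σ lx·mx = 2.764 → 2.764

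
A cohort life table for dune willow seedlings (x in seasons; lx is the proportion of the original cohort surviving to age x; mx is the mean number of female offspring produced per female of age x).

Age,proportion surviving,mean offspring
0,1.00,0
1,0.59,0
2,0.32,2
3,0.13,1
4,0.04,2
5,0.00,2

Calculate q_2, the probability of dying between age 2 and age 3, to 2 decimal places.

0.59

q_2 = (l_2 − l_3) / l_2 = (0.32 − 0.13) / 0.32
     = 0.19 / 0.32 = 0.59375 → 0.59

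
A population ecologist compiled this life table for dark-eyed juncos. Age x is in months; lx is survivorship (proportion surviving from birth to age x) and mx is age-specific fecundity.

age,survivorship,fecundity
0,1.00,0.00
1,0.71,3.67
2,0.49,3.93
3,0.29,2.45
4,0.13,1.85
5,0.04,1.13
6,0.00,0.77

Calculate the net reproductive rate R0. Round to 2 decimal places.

lx·mx by age: 0, 2.6057, 1.9257, 0.7105, 0.2405, 0.0452, 0
R0 = Σ lx·mx = 5.5276 → 5.53

5.53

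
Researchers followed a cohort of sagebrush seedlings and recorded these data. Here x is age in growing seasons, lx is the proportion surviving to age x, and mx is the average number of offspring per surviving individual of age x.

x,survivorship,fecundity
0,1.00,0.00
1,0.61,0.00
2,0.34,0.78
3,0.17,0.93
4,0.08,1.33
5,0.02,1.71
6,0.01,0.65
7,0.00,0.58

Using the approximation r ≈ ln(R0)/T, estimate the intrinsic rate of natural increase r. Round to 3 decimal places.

R0 = Σ lx·mx = 0 + 0 + 0.2652 + 0.1581 + 0.1064 + 0.0342 + 0.0065 + 0 = 0.5704
Σ x·lx·mx = 1.6403; T = 1.6403/0.5704 = 2.8757…
r ≈ ln(R0)/T = ln(0.5704)/2.8757… = -0.19523… → -0.195

-0.195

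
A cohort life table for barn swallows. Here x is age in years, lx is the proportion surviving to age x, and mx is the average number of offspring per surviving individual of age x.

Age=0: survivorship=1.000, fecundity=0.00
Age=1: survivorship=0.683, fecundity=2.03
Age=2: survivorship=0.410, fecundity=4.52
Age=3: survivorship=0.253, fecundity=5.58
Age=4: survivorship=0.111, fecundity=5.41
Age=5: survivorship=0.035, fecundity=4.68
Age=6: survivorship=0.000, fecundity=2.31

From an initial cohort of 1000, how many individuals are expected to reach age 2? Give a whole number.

410

Expected survivors = N0 · l_2 = 1000 × 0.410 = 410 → 410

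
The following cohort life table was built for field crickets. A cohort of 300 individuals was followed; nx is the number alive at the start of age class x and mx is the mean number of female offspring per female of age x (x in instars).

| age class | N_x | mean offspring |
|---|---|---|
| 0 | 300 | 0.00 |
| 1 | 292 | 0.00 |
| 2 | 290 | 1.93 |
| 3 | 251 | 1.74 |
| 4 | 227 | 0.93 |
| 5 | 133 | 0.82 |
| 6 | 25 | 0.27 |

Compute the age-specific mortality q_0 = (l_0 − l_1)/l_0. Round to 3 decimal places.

0.027

lx = nx/n0 = nx/300: 1, 0.97333…, 0.96667…, 0.83667…, 0.75667…, 0.44333…, 0.08333…
q_0 = (l_0 − l_1) / l_0 = (1 − 0.973333…) / 1
     = 0.026667… / 1 = 0.026667… → 0.027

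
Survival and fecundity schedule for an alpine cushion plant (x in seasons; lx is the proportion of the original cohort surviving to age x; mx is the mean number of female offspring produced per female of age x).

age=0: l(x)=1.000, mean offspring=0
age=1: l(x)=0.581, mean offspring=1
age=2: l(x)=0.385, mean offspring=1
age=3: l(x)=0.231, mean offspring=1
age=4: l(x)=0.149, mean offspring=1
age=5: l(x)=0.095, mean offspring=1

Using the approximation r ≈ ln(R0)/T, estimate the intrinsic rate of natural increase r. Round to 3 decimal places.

R0 = Σ lx·mx = 0 + 0.581 + 0.385 + 0.231 + 0.149 + 0.095 = 1.441
Σ x·lx·mx = 3.115; T = 3.115/1.441 = 2.16169…
r ≈ ln(R0)/T = ln(1.441)/2.16169… = 0.16901… → 0.169

0.169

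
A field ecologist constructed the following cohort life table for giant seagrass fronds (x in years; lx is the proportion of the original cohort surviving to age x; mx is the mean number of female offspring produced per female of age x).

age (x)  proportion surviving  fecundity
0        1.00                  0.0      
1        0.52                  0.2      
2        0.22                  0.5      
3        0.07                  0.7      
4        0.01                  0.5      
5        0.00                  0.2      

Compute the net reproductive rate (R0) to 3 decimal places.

lx·mx by age: 0, 0.104, 0.11, 0.049, 0.005, 0
R0 = Σ lx·mx = 0.268 → 0.268

0.268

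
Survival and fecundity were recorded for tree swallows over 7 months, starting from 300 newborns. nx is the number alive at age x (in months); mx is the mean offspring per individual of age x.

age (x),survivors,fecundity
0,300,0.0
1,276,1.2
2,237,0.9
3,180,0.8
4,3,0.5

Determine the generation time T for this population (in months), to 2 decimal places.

1.73

lx = nx/n0 = nx/300: 1, 0.92, 0.79, 0.6, 0.01
lx·mx: 0, 1.104, 0.711, 0.48, 0.005 → R0 = 2.3
x·lx·mx: 0, 1.104, 1.422, 1.44, 0.02 → Σ = 3.986
T = 3.986 / 2.3 = 1.733043… → 1.73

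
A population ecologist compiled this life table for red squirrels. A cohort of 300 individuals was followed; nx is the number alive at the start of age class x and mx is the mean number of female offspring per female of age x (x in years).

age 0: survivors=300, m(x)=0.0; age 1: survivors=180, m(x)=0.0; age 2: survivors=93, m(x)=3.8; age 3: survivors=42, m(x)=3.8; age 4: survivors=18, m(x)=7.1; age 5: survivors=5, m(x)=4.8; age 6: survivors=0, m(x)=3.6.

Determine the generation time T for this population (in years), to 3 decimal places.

2.733

lx = nx/n0 = nx/300: 1, 0.6, 0.31, 0.14, 0.06, 0.01667…, 0
lx·mx: 0, 0, 1.178, 0.532, 0.426, 0.08…, 0 → R0 = 2.216…
x·lx·mx: 0, 0, 2.356, 1.596, 1.704, 0.4…, 0 → Σ = 6.056…
T = 6.056… / 2.216… = 2.732852… → 2.733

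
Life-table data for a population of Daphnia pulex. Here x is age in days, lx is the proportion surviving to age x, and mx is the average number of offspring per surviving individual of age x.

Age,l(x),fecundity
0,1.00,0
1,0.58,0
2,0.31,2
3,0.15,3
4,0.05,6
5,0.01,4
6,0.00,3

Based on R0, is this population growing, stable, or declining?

R0 = Σ lx·mx = 0 + 0 + 0.62 + 0.45 + 0.3 + 0.04 + 0 = 1.41
R0 > 1, so the population is growing.

growing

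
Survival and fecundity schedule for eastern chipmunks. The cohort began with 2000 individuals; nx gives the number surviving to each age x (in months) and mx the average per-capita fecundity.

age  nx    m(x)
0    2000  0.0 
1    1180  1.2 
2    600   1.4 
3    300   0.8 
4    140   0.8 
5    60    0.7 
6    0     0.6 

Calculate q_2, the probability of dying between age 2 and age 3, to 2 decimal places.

lx = nx/n0 = nx/2000: 1, 0.59, 0.3, 0.15, 0.07, 0.03, 0
q_2 = (l_2 − l_3) / l_2 = (0.3 − 0.15) / 0.3
     = 0.15 / 0.3 = 0.5 → 0.50

0.50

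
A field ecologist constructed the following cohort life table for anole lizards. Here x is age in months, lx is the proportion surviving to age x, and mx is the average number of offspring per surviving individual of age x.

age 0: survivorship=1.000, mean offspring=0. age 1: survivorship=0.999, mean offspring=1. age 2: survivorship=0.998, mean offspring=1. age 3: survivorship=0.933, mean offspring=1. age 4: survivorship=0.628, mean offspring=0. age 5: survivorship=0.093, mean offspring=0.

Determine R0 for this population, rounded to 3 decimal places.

2.930

lx·mx by age: 0, 0.999, 0.998, 0.933, 0, 0
R0 = Σ lx·mx = 2.93 → 2.930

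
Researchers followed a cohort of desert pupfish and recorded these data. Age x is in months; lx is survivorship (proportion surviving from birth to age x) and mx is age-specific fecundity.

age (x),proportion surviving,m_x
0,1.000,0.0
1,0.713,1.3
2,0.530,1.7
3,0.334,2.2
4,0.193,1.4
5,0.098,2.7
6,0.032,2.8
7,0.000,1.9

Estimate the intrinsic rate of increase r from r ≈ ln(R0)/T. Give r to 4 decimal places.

0.4691

R0 = Σ lx·mx = 0 + 0.9269 + 0.901 + 0.7348 + 0.2702 + 0.2646 + 0.0896 + 0 = 3.1871
Σ x·lx·mx = 7.8747; T = 7.8747/3.1871 = 2.4708…
r ≈ ln(R0)/T = ln(3.1871)/2.4708… = 0.469123… → 0.4691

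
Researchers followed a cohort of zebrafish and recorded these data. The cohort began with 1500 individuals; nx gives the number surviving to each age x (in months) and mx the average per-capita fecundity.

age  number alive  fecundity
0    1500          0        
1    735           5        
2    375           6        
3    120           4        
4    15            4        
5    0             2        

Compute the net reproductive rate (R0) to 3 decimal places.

4.310

lx = nx/n0 = nx/1500: 1, 0.49, 0.25, 0.08, 0.01, 0
lx·mx by age: 0, 2.45, 1.5, 0.32, 0.04, 0
R0 = Σ lx·mx = 4.31 → 4.310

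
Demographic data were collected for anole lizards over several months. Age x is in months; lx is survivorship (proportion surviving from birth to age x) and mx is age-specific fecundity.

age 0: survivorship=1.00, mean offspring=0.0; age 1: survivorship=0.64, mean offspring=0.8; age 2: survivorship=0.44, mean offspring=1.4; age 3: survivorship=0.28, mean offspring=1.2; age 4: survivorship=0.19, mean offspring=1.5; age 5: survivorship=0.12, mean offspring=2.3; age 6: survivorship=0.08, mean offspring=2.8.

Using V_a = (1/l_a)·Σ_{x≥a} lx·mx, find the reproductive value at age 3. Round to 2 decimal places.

4.00

lx·mx for x ≥ 3: 0.336, 0.285, 0.276, 0.224 → sum = 1.121
V_3 = 1.121 / l_3 = 1.121 / 0.28 = 4.003571… → 4.00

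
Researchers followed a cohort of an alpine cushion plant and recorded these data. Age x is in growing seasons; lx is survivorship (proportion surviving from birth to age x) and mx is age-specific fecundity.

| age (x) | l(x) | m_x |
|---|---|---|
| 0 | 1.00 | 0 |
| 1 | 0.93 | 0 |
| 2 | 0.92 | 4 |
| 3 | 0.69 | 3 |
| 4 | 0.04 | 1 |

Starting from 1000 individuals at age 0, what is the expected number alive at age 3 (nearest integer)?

Expected survivors = N0 · l_3 = 1000 × 0.69 = 690 → 690

690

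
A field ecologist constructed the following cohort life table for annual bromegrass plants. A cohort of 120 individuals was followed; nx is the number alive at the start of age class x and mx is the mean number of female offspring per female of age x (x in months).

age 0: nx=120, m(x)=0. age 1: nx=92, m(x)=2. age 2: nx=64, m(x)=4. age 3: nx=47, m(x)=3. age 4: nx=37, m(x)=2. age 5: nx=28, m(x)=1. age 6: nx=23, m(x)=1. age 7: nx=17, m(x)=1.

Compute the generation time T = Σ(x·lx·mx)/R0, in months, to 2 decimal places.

lx = nx/n0 = nx/120: 1, 0.76667…, 0.53333…, 0.39167…, 0.30833…, 0.23333…, 0.19167…, 0.14167…
lx·mx: 0, 1.533333…, 2.133333…, 1.175…, 0.616667…, 0.233333…, 0.191667…, 0.141667… → R0 = 6.025…
x·lx·mx: 0, 1.533333…, 4.266667…, 3.525…, 2.466667…, 1.166667…, 1.15…, 0.991667… → Σ = 15.1…
T = 15.1… / 6.025… = 2.506224… → 2.51

2.51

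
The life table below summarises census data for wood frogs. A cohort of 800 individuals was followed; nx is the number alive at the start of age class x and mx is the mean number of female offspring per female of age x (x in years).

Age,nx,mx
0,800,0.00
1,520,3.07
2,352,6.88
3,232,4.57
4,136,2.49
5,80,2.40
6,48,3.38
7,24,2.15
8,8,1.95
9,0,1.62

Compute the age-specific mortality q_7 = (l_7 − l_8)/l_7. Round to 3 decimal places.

lx = nx/n0 = nx/800: 1, 0.65, 0.44, 0.29, 0.17, 0.1, 0.06, 0.03, 0.01, 0
q_7 = (l_7 − l_8) / l_7 = (0.03 − 0.01) / 0.03
     = 0.02 / 0.03 = 0.666667… → 0.667

0.667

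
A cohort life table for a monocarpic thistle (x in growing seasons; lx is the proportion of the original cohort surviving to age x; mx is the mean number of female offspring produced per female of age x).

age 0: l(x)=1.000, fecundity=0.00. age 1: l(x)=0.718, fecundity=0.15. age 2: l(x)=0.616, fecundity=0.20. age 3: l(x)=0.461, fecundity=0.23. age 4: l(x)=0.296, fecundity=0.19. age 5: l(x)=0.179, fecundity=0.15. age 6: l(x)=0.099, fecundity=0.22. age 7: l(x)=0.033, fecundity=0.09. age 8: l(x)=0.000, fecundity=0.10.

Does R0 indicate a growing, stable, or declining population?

declining

R0 = Σ lx·mx = 0 + 0.1077 + 0.1232 + 0.10603 + 0.05624 + 0.02685 + 0.02178 + 0.00297 + 0 = 0.44477
R0 < 1, so the population is declining.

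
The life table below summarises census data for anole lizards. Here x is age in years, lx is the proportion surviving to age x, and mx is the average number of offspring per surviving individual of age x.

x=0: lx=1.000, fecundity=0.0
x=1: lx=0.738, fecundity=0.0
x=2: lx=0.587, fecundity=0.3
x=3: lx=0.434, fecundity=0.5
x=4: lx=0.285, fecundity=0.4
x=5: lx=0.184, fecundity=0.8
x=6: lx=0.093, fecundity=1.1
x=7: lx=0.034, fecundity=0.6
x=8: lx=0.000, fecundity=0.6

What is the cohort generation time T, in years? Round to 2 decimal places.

lx·mx: 0, 0, 0.1761, 0.217, 0.114, 0.1472, 0.1023, 0.0204, 0 → R0 = 0.777
x·lx·mx: 0, 0, 0.3522, 0.651, 0.456, 0.736, 0.6138, 0.1428, 0 → Σ = 2.9518
T = 2.9518 / 0.777 = 3.79897… → 3.80

3.80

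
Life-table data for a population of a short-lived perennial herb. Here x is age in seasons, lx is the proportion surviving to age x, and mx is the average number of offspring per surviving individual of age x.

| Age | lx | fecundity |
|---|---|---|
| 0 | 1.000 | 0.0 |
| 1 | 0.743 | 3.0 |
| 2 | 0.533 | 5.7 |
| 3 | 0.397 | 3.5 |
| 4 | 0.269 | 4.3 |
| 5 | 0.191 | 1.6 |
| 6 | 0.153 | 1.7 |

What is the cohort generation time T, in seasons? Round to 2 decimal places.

lx·mx: 0, 2.229, 3.0381, 1.3895, 1.1567, 0.3056, 0.2601 → R0 = 8.379
x·lx·mx: 0, 2.229, 6.0762, 4.1685, 4.6268, 1.528, 1.5606 → Σ = 20.1891
T = 20.1891 / 8.379 = 2.409488… → 2.41

2.41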